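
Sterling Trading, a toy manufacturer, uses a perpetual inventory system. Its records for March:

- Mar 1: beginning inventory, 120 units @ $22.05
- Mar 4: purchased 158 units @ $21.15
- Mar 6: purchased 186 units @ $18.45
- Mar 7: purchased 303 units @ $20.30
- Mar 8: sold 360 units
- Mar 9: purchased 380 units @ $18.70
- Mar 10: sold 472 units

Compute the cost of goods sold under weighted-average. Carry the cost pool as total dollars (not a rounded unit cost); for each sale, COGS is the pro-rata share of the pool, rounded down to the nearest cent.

After Mar 1: 120 on hand, pool $2,646.00 (≈ $22.0500 each)
After Mar 4: 278 on hand, pool $5,987.70 (≈ $21.5385 each)
After Mar 6: 464 on hand, pool $9,419.40 (≈ $20.3004 each)
After Mar 7: 767 on hand, pool $15,570.30 (≈ $20.3003 each)
Mar 8, sell 360: 360/767 × $15,570.30 → $7,308.09
After Mar 9: 787 on hand, pool $15,368.21 (≈ $19.5276 each)
Mar 10, sell 472: 472/787 × $15,368.21 → $9,217.02
Total COGS = $7,308.09 + $9,217.02 = $16,525.11
Ending inventory (cost pool remaining) = $6,151.19
Check: goods available $22,676.30 = COGS $16,525.11 + ending $6,151.19

COGS = $16,525.11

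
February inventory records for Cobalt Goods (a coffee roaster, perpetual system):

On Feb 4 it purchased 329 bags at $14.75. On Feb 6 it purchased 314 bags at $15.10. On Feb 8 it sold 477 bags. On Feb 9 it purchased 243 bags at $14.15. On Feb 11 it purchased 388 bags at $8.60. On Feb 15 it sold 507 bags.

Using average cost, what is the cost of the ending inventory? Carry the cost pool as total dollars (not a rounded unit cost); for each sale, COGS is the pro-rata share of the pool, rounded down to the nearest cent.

After Feb 4: 329 on hand, pool $4,852.75 (≈ $14.7500 each)
After Feb 6: 643 on hand, pool $9,594.15 (≈ $14.9209 each)
Feb 8, sell 477: 477/643 × $9,594.15 → $7,117.27
After Feb 9: 409 on hand, pool $5,915.33 (≈ $14.4629 each)
After Feb 11: 797 on hand, pool $9,252.13 (≈ $11.6087 each)
Feb 15, sell 507: 507/797 × $9,252.13 → $5,885.60
Total COGS = $7,117.27 + $5,885.60 = $13,002.87
Ending inventory (cost pool remaining) = $3,366.53
Check: goods available $16,369.40 = COGS $13,002.87 + ending $3,366.53

Ending inventory = $3,366.53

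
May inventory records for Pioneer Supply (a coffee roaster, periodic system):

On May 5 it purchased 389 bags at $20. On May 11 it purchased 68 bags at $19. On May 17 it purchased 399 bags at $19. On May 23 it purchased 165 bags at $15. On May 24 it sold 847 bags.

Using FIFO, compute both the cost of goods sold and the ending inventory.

May 24, 847 sold [FIFO — oldest first]: 389 @ $20 + 68 @ $19 + 390 @ $19 = $16,482
Ending inventory: 9 @ $19 + 165 @ $15 = $2,646

COGS = $16,482; ending inventory = $2,646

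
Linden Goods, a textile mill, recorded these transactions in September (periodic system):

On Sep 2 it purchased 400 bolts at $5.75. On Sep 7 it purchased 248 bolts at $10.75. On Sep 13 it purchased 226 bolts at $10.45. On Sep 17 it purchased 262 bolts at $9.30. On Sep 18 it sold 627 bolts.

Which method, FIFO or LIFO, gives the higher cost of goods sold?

LIFO

FIFO COGS: 400 @ $5.75 + 227 @ $10.75 = $4,740.25
LIFO COGS: 262 @ $9.30 + 226 @ $10.45 + 139 @ $10.75 = $6,292.55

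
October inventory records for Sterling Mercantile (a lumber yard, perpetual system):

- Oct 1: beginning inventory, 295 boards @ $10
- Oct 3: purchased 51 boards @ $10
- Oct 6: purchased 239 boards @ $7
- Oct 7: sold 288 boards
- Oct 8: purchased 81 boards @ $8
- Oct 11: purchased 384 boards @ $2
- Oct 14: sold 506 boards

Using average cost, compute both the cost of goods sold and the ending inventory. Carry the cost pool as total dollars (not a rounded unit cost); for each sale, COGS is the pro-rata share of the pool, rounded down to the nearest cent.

After Oct 1: 295 on hand, pool $2,950.00 (≈ $10.0000 each)
After Oct 3: 346 on hand, pool $3,460.00 (≈ $10.0000 each)
After Oct 6: 585 on hand, pool $5,133.00 (≈ $8.7744 each)
Oct 7, sell 288: 288/585 × $5,133.00 → $2,527.01
After Oct 8: 378 on hand, pool $3,253.99 (≈ $8.6084 each)
After Oct 11: 762 on hand, pool $4,021.99 (≈ $5.2782 each)
Oct 14, sell 506: 506/762 × $4,021.99 → $2,670.77
Total COGS = $2,527.01 + $2,670.77 = $5,197.78
Ending inventory (cost pool remaining) = $1,351.22

COGS = $5,197.78; ending inventory = $1,351.22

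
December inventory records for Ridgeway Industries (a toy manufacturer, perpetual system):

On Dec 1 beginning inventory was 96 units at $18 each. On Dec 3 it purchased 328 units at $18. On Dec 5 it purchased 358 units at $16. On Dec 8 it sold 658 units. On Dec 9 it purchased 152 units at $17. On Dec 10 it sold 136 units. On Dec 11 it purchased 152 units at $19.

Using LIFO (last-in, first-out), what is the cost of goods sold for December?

Dec 8, 658 sold [LIFO — newest first]: 358 @ $16 + 300 @ $18 = $11,128
Dec 10, 136 sold [LIFO — newest first]: 136 @ $17 = $2,312
Total COGS = $11,128 + $2,312 = $13,440
Ending inventory: 96 @ $18 + 28 @ $18 + 16 @ $17 + 152 @ $19 = $5,392
Check: goods available $18,832 = COGS $13,440 + ending $5,392

COGS = $13,440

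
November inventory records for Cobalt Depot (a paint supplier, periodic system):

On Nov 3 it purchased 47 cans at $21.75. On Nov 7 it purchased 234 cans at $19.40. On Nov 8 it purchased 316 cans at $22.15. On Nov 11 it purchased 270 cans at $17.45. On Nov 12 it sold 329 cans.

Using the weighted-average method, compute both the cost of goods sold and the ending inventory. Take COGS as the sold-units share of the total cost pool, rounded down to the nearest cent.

COGS = $6,554.48; ending inventory = $10,718.27

Nov 12, sell 329: 329/867 × $17,272.75 → $6,554.48
Ending inventory (cost pool remaining) = $10,718.27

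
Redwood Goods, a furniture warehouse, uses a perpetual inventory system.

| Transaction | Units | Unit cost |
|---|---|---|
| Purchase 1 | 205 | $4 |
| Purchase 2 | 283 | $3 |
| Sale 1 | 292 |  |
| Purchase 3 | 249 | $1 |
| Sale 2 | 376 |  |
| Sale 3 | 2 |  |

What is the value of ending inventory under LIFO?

Ending inventory = $268

Sale 1 (292) [LIFO — newest first]: 283 @ $3 + 9 @ $4 = $885
Sale 2 (376) [LIFO — newest first]: 249 @ $1 + 127 @ $4 = $757
Sale 3 (2) [LIFO — newest first]: 2 @ $4 = $8
Total COGS = $885 + $757 + $8 = $1,650
Ending inventory: 67 @ $4 = $268
Check: goods available $1,918 = COGS $1,650 + ending $268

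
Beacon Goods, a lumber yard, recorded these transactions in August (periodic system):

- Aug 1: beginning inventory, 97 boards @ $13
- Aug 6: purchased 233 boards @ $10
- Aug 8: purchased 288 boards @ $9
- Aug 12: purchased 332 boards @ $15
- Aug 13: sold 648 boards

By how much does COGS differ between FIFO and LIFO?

$1,219

FIFO COGS: 97 @ $13 + 233 @ $10 + 288 @ $9 + 30 @ $15 = $6,633
LIFO COGS: 332 @ $15 + 288 @ $9 + 28 @ $10 = $7,852
Difference = |$6,633 − $7,852| = $1,219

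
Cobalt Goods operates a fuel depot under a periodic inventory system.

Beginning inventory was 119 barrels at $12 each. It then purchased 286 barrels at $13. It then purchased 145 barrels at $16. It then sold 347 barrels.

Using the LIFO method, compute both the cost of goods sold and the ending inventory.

Sale 1 (347) [LIFO — newest first]: 145 @ $16 + 202 @ $13 = $4,946
Ending inventory: 119 @ $12 + 84 @ $13 = $2,520

COGS = $4,946; ending inventory = $2,520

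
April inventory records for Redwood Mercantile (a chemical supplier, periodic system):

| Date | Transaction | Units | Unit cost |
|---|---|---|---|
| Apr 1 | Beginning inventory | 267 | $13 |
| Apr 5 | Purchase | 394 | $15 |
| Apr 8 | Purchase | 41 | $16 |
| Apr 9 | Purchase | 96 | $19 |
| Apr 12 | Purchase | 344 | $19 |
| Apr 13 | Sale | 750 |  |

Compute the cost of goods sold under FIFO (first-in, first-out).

COGS = $10,949

Apr 13, 750 sold [FIFO — oldest first]: 267 @ $13 + 394 @ $15 + 41 @ $16 + 48 @ $19 = $10,949
Ending inventory: 48 @ $19 + 344 @ $19 = $7,448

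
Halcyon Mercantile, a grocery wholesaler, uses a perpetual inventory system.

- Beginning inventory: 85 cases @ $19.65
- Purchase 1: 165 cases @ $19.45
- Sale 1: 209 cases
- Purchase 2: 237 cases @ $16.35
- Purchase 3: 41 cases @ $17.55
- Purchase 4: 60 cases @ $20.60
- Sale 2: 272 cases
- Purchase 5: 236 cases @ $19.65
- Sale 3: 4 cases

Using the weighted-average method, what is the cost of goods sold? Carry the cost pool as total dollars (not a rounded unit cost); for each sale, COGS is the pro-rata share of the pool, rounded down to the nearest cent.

After Beginning: 85 on hand, pool $1,670.25 (≈ $19.6500 each)
After Purchase 1: 250 on hand, pool $4,879.50 (≈ $19.5180 each)
Sale 1, sell 209: 209/250 × $4,879.50 → $4,079.26
After Purchase 2: 278 on hand, pool $4,675.19 (≈ $16.8172 each)
After Purchase 3: 319 on hand, pool $5,394.74 (≈ $16.9114 each)
After Purchase 4: 379 on hand, pool $6,630.74 (≈ $17.4954 each)
Sale 2, sell 272: 272/379 × $6,630.74 → $4,758.73
After Purchase 5: 343 on hand, pool $6,509.41 (≈ $18.9779 each)
Sale 3, sell 4: 4/343 × $6,509.41 → $75.91
Total COGS = $4,079.26 + $4,758.73 + $75.91 = $8,913.90
Ending inventory (cost pool remaining) = $6,433.50

COGS = $8,913.90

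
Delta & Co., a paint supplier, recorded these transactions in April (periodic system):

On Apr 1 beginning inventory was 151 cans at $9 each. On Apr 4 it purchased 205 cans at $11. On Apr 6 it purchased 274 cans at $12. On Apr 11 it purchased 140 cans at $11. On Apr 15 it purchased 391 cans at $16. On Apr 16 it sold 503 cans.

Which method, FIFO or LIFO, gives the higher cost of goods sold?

FIFO COGS: 151 @ $9 + 205 @ $11 + 147 @ $12 = $5,378
LIFO COGS: 391 @ $16 + 112 @ $11 = $7,488

LIFO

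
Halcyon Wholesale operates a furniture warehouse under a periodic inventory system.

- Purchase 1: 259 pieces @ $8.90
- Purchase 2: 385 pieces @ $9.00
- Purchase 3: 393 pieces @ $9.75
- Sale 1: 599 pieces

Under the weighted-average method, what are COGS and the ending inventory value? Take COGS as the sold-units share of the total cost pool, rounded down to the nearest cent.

Sale 1, sell 599: 599/1037 × $9,601.85 → $5,546.29
Ending inventory (cost pool remaining) = $4,055.56

COGS = $5,546.29; ending inventory = $4,055.56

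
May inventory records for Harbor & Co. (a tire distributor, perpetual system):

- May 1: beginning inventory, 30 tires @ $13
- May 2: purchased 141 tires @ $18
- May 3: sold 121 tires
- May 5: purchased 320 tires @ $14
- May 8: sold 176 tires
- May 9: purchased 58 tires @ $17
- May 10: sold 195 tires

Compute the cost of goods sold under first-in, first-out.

COGS = $7,425

May 3, 121 sold [FIFO — oldest first]: 30 @ $13 + 91 @ $18 = $2,028
May 8, 176 sold [FIFO — oldest first]: 50 @ $18 + 126 @ $14 = $2,664
May 10, 195 sold [FIFO — oldest first]: 194 @ $14 + 1 @ $17 = $2,733
Total COGS = $2,028 + $2,664 + $2,733 = $7,425
Ending inventory: 57 @ $17 = $969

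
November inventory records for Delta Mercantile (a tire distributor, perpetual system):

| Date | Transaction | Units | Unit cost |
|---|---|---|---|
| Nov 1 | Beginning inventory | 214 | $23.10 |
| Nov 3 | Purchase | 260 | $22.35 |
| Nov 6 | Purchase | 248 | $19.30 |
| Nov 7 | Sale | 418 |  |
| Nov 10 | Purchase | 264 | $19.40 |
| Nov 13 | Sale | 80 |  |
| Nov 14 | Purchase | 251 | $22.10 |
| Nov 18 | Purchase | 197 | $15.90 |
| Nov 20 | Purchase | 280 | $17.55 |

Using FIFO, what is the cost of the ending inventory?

Ending inventory = $23,038.20

Nov 7, 418 sold [FIFO — oldest first]: 214 @ $23.10 + 204 @ $22.35 = $9,502.80
Nov 13, 80 sold [FIFO — oldest first]: 56 @ $22.35 + 24 @ $19.30 = $1,714.80
Total COGS = $9,502.80 + $1,714.80 = $11,217.60
Ending inventory: 224 @ $19.30 + 264 @ $19.40 + 251 @ $22.10 + 197 @ $15.90 + 280 @ $17.55 = $23,038.20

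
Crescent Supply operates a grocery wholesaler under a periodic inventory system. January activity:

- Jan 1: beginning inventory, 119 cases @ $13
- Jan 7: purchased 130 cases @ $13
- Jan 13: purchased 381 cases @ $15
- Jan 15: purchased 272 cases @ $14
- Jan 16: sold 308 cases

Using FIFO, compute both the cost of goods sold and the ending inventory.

COGS = $4,122; ending inventory = $8,638

Jan 16, 308 sold [FIFO — oldest first]: 119 @ $13 + 130 @ $13 + 59 @ $15 = $4,122
Ending inventory: 322 @ $15 + 272 @ $14 = $8,638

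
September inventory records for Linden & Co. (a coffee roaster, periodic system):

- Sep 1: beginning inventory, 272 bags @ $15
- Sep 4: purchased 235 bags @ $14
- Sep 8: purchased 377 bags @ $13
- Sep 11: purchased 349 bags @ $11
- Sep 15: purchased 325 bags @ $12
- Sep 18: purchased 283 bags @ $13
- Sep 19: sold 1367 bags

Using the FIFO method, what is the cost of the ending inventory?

Ending inventory = $5,971

Sep 19, 1367 sold [FIFO — oldest first]: 272 @ $15 + 235 @ $14 + 377 @ $13 + 349 @ $11 + 134 @ $12 = $17,718
Ending inventory: 191 @ $12 + 283 @ $13 = $5,971
Check: goods available $23,689 = COGS $17,718 + ending $5,971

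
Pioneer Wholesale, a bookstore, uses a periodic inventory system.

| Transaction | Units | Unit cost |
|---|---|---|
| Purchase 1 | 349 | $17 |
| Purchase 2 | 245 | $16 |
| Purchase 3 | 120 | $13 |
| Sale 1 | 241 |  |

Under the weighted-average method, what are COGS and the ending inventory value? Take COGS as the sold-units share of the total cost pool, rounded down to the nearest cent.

COGS = $3,852.28; ending inventory = $7,560.72

Sale 1, sell 241: 241/714 × $11,413.00 → $3,852.28
Ending inventory (cost pool remaining) = $7,560.72
Check: goods available $11,413.00 = COGS $3,852.28 + ending $7,560.72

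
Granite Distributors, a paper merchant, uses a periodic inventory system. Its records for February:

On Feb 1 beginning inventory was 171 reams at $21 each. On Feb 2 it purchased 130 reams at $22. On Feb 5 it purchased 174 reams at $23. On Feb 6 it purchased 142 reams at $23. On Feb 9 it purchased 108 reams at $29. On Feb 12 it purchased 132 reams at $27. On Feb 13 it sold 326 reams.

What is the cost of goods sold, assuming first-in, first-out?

COGS = $7,026

Feb 13, 326 sold [FIFO — oldest first]: 171 @ $21 + 130 @ $22 + 25 @ $23 = $7,026
Ending inventory: 149 @ $23 + 142 @ $23 + 108 @ $29 + 132 @ $27 = $13,389
Check: goods available $20,415 = COGS $7,026 + ending $13,389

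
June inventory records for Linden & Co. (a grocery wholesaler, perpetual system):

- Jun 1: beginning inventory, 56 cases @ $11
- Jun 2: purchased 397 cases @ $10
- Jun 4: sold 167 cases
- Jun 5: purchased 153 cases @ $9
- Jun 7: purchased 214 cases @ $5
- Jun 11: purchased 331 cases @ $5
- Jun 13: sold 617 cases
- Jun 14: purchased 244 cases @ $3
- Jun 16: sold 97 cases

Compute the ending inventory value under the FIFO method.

Jun 4, 167 sold [FIFO — oldest first]: 56 @ $11 + 111 @ $10 = $1,726
Jun 13, 617 sold [FIFO — oldest first]: 286 @ $10 + 153 @ $9 + 178 @ $5 = $5,127
Jun 16, 97 sold [FIFO — oldest first]: 36 @ $5 + 61 @ $5 = $485
Total COGS = $1,726 + $5,127 + $485 = $7,338
Ending inventory: 270 @ $5 + 244 @ $3 = $2,082

Ending inventory = $2,082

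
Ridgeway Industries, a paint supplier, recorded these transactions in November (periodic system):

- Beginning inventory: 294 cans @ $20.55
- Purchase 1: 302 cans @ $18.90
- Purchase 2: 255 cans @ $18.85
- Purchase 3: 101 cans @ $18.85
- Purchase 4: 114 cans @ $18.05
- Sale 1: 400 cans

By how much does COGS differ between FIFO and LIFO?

$596.30

FIFO COGS: 294 @ $20.55 + 106 @ $18.90 = $8,045.10
LIFO COGS: 114 @ $18.05 + 101 @ $18.85 + 185 @ $18.85 = $7,448.80
Difference = |$8,045.10 − $7,448.80| = $596.30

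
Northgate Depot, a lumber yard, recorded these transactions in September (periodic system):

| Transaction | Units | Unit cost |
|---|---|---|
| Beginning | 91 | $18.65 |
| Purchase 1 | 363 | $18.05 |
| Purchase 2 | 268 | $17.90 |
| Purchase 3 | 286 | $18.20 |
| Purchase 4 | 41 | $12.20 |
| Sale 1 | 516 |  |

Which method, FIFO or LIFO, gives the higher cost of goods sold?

FIFO COGS: 91 @ $18.65 + 363 @ $18.05 + 62 @ $17.90 = $9,359.10
LIFO COGS: 41 @ $12.20 + 286 @ $18.20 + 189 @ $17.90 = $9,088.50

FIFO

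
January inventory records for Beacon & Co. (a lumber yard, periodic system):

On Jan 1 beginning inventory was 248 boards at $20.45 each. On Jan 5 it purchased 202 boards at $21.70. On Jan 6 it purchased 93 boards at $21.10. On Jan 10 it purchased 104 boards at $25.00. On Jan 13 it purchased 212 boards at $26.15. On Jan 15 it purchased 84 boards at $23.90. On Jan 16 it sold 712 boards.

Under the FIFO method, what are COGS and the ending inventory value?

Jan 16, 712 sold [FIFO — oldest first]: 248 @ $20.45 + 202 @ $21.70 + 93 @ $21.10 + 104 @ $25.00 + 65 @ $26.15 = $15,717.05
Ending inventory: 147 @ $26.15 + 84 @ $23.90 = $5,851.65

COGS = $15,717.05; ending inventory = $5,851.65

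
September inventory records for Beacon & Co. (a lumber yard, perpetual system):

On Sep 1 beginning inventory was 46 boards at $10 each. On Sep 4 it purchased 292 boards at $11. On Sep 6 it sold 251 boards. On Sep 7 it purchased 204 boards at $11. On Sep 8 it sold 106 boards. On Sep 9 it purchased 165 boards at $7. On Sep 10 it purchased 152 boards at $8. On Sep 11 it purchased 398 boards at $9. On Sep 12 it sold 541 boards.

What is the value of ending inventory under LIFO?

Ending inventory = $3,216

Sep 6, 251 sold [LIFO — newest first]: 251 @ $11 = $2,761
Sep 8, 106 sold [LIFO — newest first]: 106 @ $11 = $1,166
Sep 12, 541 sold [LIFO — newest first]: 398 @ $9 + 143 @ $8 = $4,726
Total COGS = $2,761 + $1,166 + $4,726 = $8,653
Ending inventory: 46 @ $10 + 41 @ $11 + 98 @ $11 + 165 @ $7 + 9 @ $8 = $3,216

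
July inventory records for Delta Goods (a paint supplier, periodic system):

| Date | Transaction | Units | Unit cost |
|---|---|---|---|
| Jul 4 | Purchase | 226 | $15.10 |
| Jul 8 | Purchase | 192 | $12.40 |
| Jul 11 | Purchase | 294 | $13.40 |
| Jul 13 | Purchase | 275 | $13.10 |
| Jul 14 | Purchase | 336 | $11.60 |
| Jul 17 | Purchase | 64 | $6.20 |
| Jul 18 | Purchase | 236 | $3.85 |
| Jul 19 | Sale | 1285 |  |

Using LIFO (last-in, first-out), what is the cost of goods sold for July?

COGS = $13,737.10

Jul 19, 1285 sold [LIFO — newest first]: 236 @ $3.85 + 64 @ $6.20 + 336 @ $11.60 + 275 @ $13.10 + 294 @ $13.40 + 80 @ $12.40 = $13,737.10
Ending inventory: 226 @ $15.10 + 112 @ $12.40 = $4,801.40
Check: goods available $18,538.50 = COGS $13,737.10 + ending $4,801.40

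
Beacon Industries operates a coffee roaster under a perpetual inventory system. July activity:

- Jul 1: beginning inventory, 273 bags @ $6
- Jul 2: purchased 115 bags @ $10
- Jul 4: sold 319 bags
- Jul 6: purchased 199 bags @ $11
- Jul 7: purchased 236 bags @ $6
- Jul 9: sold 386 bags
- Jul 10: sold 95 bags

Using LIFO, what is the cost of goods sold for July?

Jul 4, 319 sold [LIFO — newest first]: 115 @ $10 + 204 @ $6 = $2,374
Jul 9, 386 sold [LIFO — newest first]: 236 @ $6 + 150 @ $11 = $3,066
Jul 10, 95 sold [LIFO — newest first]: 49 @ $11 + 46 @ $6 = $815
Total COGS = $2,374 + $3,066 + $815 = $6,255
Ending inventory: 23 @ $6 = $138

COGS = $6,255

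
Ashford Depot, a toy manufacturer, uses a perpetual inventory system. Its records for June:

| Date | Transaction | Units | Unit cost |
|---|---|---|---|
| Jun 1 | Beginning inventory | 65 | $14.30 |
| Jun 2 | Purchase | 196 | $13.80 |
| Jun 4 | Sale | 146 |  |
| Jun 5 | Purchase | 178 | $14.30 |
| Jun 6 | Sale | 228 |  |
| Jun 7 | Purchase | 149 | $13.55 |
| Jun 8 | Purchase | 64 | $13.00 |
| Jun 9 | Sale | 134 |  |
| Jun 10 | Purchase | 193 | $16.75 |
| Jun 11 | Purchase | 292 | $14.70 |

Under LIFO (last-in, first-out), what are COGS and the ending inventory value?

Jun 4, 146 sold [LIFO — newest first]: 146 @ $13.80 = $2,014.80
Jun 6, 228 sold [LIFO — newest first]: 178 @ $14.30 + 50 @ $13.80 = $3,235.40
Jun 9, 134 sold [LIFO — newest first]: 64 @ $13.00 + 70 @ $13.55 = $1,780.50
Total COGS = $2,014.80 + $3,235.40 + $1,780.50 = $7,030.70
Ending inventory: 65 @ $14.30 + 79 @ $13.55 + 193 @ $16.75 + 292 @ $14.70 = $9,525.10

COGS = $7,030.70; ending inventory = $9,525.10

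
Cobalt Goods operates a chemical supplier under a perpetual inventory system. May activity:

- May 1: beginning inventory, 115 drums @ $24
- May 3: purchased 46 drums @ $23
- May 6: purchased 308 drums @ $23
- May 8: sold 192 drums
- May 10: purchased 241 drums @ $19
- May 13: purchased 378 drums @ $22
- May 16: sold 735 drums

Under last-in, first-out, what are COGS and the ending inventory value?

COGS = $19,979; ending inventory = $3,818

May 8, 192 sold [LIFO — newest first]: 192 @ $23 = $4,416
May 16, 735 sold [LIFO — newest first]: 378 @ $22 + 241 @ $19 + 116 @ $23 = $15,563
Total COGS = $4,416 + $15,563 = $19,979
Ending inventory: 115 @ $24 + 46 @ $23 = $3,818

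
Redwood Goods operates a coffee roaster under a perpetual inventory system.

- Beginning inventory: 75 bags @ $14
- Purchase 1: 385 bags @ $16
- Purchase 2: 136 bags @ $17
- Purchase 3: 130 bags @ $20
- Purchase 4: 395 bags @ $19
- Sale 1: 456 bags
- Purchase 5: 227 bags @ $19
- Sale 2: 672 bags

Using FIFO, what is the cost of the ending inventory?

Ending inventory = $4,180

Sale 1 (456) [FIFO — oldest first]: 75 @ $14 + 381 @ $16 = $7,146
Sale 2 (672) [FIFO — oldest first]: 4 @ $16 + 136 @ $17 + 130 @ $20 + 395 @ $19 + 7 @ $19 = $12,614
Total COGS = $7,146 + $12,614 = $19,760
Ending inventory: 220 @ $19 = $4,180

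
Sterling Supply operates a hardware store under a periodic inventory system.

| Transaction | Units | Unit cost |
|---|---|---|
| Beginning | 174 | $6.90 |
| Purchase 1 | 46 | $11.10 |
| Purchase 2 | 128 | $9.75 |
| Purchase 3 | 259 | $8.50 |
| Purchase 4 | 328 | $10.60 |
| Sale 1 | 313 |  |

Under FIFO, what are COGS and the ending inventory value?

Sale 1 (313) [FIFO — oldest first]: 174 @ $6.90 + 46 @ $11.10 + 93 @ $9.75 = $2,617.95
Ending inventory: 35 @ $9.75 + 259 @ $8.50 + 328 @ $10.60 = $6,019.55
Check: goods available $8,637.50 = COGS $2,617.95 + ending $6,019.55

COGS = $2,617.95; ending inventory = $6,019.55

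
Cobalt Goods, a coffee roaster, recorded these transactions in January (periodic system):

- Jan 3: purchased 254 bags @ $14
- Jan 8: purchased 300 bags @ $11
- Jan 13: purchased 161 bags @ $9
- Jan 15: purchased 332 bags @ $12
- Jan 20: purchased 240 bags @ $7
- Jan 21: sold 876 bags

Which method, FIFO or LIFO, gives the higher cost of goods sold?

FIFO

FIFO COGS: 254 @ $14 + 300 @ $11 + 161 @ $9 + 161 @ $12 = $10,237
LIFO COGS: 240 @ $7 + 332 @ $12 + 161 @ $9 + 143 @ $11 = $8,686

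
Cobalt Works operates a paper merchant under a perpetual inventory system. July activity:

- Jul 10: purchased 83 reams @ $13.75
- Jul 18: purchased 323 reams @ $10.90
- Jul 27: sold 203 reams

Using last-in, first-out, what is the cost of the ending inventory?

Ending inventory = $2,449.25

Jul 27, 203 sold [LIFO — newest first]: 203 @ $10.90 = $2,212.70
Ending inventory: 83 @ $13.75 + 120 @ $10.90 = $2,449.25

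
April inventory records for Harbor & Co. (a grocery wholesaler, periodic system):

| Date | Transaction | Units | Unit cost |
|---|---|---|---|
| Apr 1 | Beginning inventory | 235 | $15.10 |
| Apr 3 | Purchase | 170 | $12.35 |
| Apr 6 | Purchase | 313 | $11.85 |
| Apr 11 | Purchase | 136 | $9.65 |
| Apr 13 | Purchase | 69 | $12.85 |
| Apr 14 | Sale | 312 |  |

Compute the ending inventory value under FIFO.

Ending inventory = $7,056.65

Apr 14, 312 sold [FIFO — oldest first]: 235 @ $15.10 + 77 @ $12.35 = $4,499.45
Ending inventory: 93 @ $12.35 + 313 @ $11.85 + 136 @ $9.65 + 69 @ $12.85 = $7,056.65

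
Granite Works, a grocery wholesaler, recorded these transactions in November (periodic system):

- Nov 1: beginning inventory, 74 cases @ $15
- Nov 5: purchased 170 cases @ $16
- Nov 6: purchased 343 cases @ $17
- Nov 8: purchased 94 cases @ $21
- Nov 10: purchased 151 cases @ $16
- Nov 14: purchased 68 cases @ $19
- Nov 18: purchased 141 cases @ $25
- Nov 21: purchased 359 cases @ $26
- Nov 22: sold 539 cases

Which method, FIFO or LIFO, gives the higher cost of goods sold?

FIFO COGS: 74 @ $15 + 170 @ $16 + 295 @ $17 = $8,845
LIFO COGS: 359 @ $26 + 141 @ $25 + 39 @ $19 = $13,600

LIFO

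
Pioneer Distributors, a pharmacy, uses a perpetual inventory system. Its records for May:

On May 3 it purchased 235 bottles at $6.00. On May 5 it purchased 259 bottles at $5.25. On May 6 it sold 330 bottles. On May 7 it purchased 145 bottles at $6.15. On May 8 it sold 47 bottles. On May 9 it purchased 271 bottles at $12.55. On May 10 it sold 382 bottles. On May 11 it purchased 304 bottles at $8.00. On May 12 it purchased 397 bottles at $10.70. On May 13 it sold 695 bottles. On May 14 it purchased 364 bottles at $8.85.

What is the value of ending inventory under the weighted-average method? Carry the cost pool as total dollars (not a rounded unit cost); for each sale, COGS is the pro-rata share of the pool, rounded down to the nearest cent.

Ending inventory = $4,710.05

After May 3: 235 on hand, pool $1,410.00 (≈ $6.0000 each)
After May 5: 494 on hand, pool $2,769.75 (≈ $5.6068 each)
May 6, sell 330: 330/494 × $2,769.75 → $1,850.23
After May 7: 309 on hand, pool $1,811.27 (≈ $5.8617 each)
May 8, sell 47: 47/309 × $1,811.27 → $275.50
After May 9: 533 on hand, pool $4,936.82 (≈ $9.2623 each)
May 10, sell 382: 382/533 × $4,936.82 → $3,538.20
After May 11: 455 on hand, pool $3,830.62 (≈ $8.4189 each)
After May 12: 852 on hand, pool $8,078.52 (≈ $9.4818 each)
May 13, sell 695: 695/852 × $8,078.52 → $6,589.87
After May 14: 521 on hand, pool $4,710.05 (≈ $9.0404 each)
Total COGS = $1,850.23 + $275.50 + $3,538.20 + $6,589.87 = $12,253.80
Ending inventory (cost pool remaining) = $4,710.05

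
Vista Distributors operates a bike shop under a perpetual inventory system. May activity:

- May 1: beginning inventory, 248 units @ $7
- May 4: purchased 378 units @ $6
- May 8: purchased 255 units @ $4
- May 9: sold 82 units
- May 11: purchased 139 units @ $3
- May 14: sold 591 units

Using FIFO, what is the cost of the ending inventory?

May 9, 82 sold [FIFO — oldest first]: 82 @ $7 = $574
May 14, 591 sold [FIFO — oldest first]: 166 @ $7 + 378 @ $6 + 47 @ $4 = $3,618
Total COGS = $574 + $3,618 = $4,192
Ending inventory: 208 @ $4 + 139 @ $3 = $1,249

Ending inventory = $1,249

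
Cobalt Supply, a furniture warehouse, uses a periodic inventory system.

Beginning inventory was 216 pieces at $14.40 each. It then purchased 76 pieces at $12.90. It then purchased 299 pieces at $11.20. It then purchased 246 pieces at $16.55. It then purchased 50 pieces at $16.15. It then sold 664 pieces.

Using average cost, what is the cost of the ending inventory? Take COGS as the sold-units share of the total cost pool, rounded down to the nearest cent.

Ending inventory = $3,096.96

Sale 1, sell 664: 664/887 × $12,318.40 → $9,221.44
Ending inventory (cost pool remaining) = $3,096.96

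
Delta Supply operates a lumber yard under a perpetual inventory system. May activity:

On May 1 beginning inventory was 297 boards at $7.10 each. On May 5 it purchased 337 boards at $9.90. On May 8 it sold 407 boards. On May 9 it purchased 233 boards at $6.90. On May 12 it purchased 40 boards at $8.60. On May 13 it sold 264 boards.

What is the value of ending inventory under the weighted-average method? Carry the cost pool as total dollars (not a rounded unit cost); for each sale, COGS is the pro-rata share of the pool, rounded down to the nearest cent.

After May 1: 297 on hand, pool $2,108.70 (≈ $7.1000 each)
After May 5: 634 on hand, pool $5,445.00 (≈ $8.5883 each)
May 8, sell 407: 407/634 × $5,445.00 → $3,495.44
After May 9: 460 on hand, pool $3,557.26 (≈ $7.7332 each)
After May 12: 500 on hand, pool $3,901.26 (≈ $7.8025 each)
May 13, sell 264: 264/500 × $3,901.26 → $2,059.86
Total COGS = $3,495.44 + $2,059.86 = $5,555.30
Ending inventory (cost pool remaining) = $1,841.40
Check: goods available $7,396.70 = COGS $5,555.30 + ending $1,841.40

Ending inventory = $1,841.40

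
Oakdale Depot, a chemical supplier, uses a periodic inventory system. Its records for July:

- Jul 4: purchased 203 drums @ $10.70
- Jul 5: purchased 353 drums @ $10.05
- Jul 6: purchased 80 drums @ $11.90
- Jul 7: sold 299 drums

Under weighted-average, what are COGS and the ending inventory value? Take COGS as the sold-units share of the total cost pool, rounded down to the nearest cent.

Jul 7, sell 299: 299/636 × $6,671.75 → $3,136.56
Ending inventory (cost pool remaining) = $3,535.19
Check: goods available $6,671.75 = COGS $3,136.56 + ending $3,535.19

COGS = $3,136.56; ending inventory = $3,535.19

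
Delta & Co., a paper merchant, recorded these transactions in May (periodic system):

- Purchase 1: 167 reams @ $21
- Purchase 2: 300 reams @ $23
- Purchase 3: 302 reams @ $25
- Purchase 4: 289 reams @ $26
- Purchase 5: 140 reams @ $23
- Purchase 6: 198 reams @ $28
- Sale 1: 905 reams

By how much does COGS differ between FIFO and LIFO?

FIFO COGS: 167 @ $21 + 300 @ $23 + 302 @ $25 + 136 @ $26 = $21,493
LIFO COGS: 198 @ $28 + 140 @ $23 + 289 @ $26 + 278 @ $25 = $23,228
Difference = |$21,493 − $23,228| = $1,735

$1,735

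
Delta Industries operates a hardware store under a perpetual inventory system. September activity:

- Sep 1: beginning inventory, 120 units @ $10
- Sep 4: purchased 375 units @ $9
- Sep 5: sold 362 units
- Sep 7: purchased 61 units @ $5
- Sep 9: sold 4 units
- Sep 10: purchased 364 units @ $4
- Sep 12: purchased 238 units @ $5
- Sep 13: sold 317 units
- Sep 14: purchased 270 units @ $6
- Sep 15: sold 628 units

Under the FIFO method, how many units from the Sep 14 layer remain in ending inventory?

117

Sep 5, 362 sold [FIFO — oldest first]: 120 @ $10 + 242 @ $9 = $3,378
Sep 9, 4 sold [FIFO — oldest first]: 4 @ $9 = $36
Sep 13, 317 sold [FIFO — oldest first]: 129 @ $9 + 61 @ $5 + 127 @ $4 = $1,974
Sep 15, 628 sold [FIFO — oldest first]: 237 @ $4 + 238 @ $5 + 153 @ $6 = $3,056
Total COGS = $3,378 + $36 + $1,974 + $3,056 = $8,444
Ending inventory: 117 @ $6 = $702
Check: goods available $9,146 = COGS $8,444 + ending $702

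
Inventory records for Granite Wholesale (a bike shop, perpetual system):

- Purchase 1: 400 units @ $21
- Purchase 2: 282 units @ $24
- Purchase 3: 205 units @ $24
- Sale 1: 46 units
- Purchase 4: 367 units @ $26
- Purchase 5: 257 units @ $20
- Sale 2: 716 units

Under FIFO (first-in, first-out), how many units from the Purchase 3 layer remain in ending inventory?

Sale 1 (46) [FIFO — oldest first]: 46 @ $21 = $966
Sale 2 (716) [FIFO — oldest first]: 354 @ $21 + 282 @ $24 + 80 @ $24 = $16,122
Total COGS = $966 + $16,122 = $17,088
Ending inventory: 125 @ $24 + 367 @ $26 + 257 @ $20 = $17,682

125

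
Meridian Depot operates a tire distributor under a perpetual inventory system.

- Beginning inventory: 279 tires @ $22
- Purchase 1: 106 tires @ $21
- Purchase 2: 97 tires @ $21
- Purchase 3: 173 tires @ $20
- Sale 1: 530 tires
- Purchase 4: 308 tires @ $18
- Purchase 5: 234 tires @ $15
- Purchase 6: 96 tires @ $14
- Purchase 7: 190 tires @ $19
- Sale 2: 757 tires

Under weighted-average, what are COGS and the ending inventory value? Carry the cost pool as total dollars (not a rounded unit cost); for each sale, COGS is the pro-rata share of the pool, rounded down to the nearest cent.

After Beginning: 279 on hand, pool $6,138.00 (≈ $22.0000 each)
After Purchase 1: 385 on hand, pool $8,364.00 (≈ $21.7247 each)
After Purchase 2: 482 on hand, pool $10,401.00 (≈ $21.5788 each)
After Purchase 3: 655 on hand, pool $13,861.00 (≈ $21.1618 each)
Sale 1, sell 530: 530/655 × $13,861.00 → $11,215.77
After Purchase 4: 433 on hand, pool $8,189.23 (≈ $18.9128 each)
After Purchase 5: 667 on hand, pool $11,699.23 (≈ $17.5401 each)
After Purchase 6: 763 on hand, pool $13,043.23 (≈ $17.0947 each)
After Purchase 7: 953 on hand, pool $16,653.23 (≈ $17.4745 each)
Sale 2, sell 757: 757/953 × $16,653.23 → $13,228.22
Total COGS = $11,215.77 + $13,228.22 = $24,443.99
Ending inventory (cost pool remaining) = $3,425.01

COGS = $24,443.99; ending inventory = $3,425.01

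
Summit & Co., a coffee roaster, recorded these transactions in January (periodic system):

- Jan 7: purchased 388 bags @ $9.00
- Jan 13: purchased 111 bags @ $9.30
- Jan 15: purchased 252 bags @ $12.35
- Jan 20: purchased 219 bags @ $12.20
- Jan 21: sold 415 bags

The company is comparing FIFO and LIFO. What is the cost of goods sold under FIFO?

FIFO COGS: 388 @ $9.00 + 27 @ $9.30 = $3,743.10
LIFO COGS: 219 @ $12.20 + 196 @ $12.35 = $5,092.40

COGS = $3,743.10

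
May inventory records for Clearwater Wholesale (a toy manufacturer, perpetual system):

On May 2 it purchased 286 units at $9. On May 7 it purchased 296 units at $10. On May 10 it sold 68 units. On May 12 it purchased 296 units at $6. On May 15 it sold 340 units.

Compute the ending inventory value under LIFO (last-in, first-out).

Ending inventory = $4,414

May 10, 68 sold [LIFO — newest first]: 68 @ $10 = $680
May 15, 340 sold [LIFO — newest first]: 296 @ $6 + 44 @ $10 = $2,216
Total COGS = $680 + $2,216 = $2,896
Ending inventory: 286 @ $9 + 184 @ $10 = $4,414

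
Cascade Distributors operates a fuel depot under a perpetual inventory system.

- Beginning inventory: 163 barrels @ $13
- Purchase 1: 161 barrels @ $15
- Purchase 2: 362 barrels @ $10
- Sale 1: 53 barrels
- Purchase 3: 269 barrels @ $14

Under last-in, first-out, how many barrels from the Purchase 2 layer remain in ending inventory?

309

Sale 1 (53) [LIFO — newest first]: 53 @ $10 = $530
Ending inventory: 163 @ $13 + 161 @ $15 + 309 @ $10 + 269 @ $14 = $11,390
Check: goods available $11,920 = COGS $530 + ending $11,390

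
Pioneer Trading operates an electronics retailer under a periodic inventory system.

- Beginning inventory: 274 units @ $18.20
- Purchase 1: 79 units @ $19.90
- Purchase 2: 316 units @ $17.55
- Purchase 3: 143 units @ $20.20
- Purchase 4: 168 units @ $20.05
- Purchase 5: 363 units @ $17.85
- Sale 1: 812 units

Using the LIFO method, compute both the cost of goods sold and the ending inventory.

COGS = $15,158.45; ending inventory = $9,682.80

Sale 1 (812) [LIFO — newest first]: 363 @ $17.85 + 168 @ $20.05 + 143 @ $20.20 + 138 @ $17.55 = $15,158.45
Ending inventory: 274 @ $18.20 + 79 @ $19.90 + 178 @ $17.55 = $9,682.80
Check: goods available $24,841.25 = COGS $15,158.45 + ending $9,682.80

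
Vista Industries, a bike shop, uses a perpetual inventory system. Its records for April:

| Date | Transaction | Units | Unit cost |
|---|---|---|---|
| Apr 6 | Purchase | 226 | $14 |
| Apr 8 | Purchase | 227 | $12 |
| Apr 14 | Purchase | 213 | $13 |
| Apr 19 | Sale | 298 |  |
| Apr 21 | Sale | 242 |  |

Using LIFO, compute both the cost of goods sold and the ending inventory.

COGS = $6,893; ending inventory = $1,764

Apr 19, 298 sold [LIFO — newest first]: 213 @ $13 + 85 @ $12 = $3,789
Apr 21, 242 sold [LIFO — newest first]: 142 @ $12 + 100 @ $14 = $3,104
Total COGS = $3,789 + $3,104 = $6,893
Ending inventory: 126 @ $14 = $1,764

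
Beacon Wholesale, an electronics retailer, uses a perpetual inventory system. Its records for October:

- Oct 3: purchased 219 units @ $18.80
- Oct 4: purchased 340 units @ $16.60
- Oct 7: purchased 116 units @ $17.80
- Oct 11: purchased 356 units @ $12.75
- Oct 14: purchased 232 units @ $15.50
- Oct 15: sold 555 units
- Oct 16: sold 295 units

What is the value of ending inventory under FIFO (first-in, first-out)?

Ending inventory = $5,903.75

Oct 15, 555 sold [FIFO — oldest first]: 219 @ $18.80 + 336 @ $16.60 = $9,694.80
Oct 16, 295 sold [FIFO — oldest first]: 4 @ $16.60 + 116 @ $17.80 + 175 @ $12.75 = $4,362.45
Total COGS = $9,694.80 + $4,362.45 = $14,057.25
Ending inventory: 181 @ $12.75 + 232 @ $15.50 = $5,903.75
Check: goods available $19,961.00 = COGS $14,057.25 + ending $5,903.75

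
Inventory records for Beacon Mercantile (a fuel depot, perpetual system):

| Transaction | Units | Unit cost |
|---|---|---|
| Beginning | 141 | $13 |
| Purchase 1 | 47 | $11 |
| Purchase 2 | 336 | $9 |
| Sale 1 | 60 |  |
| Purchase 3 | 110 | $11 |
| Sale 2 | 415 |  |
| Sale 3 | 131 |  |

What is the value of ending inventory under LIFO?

Sale 1 (60) [LIFO — newest first]: 60 @ $9 = $540
Sale 2 (415) [LIFO — newest first]: 110 @ $11 + 276 @ $9 + 29 @ $11 = $4,013
Sale 3 (131) [LIFO — newest first]: 18 @ $11 + 113 @ $13 = $1,667
Total COGS = $540 + $4,013 + $1,667 = $6,220
Ending inventory: 28 @ $13 = $364

Ending inventory = $364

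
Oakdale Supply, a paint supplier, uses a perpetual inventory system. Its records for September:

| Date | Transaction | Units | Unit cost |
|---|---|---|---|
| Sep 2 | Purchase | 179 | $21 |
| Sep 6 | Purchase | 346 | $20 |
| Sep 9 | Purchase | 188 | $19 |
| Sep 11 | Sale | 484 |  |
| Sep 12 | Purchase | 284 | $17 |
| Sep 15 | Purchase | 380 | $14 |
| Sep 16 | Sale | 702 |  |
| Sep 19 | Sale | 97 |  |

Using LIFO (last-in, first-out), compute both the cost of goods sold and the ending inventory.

COGS = $22,425; ending inventory = $1,974

Sep 11, 484 sold [LIFO — newest first]: 188 @ $19 + 296 @ $20 = $9,492
Sep 16, 702 sold [LIFO — newest first]: 380 @ $14 + 284 @ $17 + 38 @ $20 = $10,908
Sep 19, 97 sold [LIFO — newest first]: 12 @ $20 + 85 @ $21 = $2,025
Total COGS = $9,492 + $10,908 + $2,025 = $22,425
Ending inventory: 94 @ $21 = $1,974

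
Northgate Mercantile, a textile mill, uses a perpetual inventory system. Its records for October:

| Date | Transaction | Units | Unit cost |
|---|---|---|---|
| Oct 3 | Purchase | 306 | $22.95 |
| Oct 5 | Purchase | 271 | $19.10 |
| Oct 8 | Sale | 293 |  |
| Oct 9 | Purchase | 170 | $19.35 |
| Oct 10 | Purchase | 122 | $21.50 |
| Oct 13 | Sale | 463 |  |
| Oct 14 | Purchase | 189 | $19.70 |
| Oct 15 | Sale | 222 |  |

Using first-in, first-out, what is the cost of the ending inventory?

Oct 8, 293 sold [FIFO — oldest first]: 293 @ $22.95 = $6,724.35
Oct 13, 463 sold [FIFO — oldest first]: 13 @ $22.95 + 271 @ $19.10 + 170 @ $19.35 + 9 @ $21.50 = $8,957.45
Oct 15, 222 sold [FIFO — oldest first]: 113 @ $21.50 + 109 @ $19.70 = $4,576.80
Total COGS = $6,724.35 + $8,957.45 + $4,576.80 = $20,258.60
Ending inventory: 80 @ $19.70 = $1,576.00

Ending inventory = $1,576.00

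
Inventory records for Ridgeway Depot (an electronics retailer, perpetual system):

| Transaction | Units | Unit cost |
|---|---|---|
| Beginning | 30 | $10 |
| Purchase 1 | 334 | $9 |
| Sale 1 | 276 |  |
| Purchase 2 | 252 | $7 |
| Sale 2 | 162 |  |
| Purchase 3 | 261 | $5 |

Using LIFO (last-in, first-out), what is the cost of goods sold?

Sale 1 (276) [LIFO — newest first]: 276 @ $9 = $2,484
Sale 2 (162) [LIFO — newest first]: 162 @ $7 = $1,134
Total COGS = $2,484 + $1,134 = $3,618
Ending inventory: 30 @ $10 + 58 @ $9 + 90 @ $7 + 261 @ $5 = $2,757

COGS = $3,618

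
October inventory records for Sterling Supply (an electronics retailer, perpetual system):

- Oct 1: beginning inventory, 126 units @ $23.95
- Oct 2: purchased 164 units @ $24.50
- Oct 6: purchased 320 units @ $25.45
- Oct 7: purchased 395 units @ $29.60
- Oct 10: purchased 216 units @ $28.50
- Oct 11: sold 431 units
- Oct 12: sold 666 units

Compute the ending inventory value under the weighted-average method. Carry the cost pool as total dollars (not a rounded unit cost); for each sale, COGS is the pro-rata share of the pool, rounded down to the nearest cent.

Ending inventory = $3,354.17

After Oct 1: 126 on hand, pool $3,017.70 (≈ $23.9500 each)
After Oct 2: 290 on hand, pool $7,035.70 (≈ $24.2610 each)
After Oct 6: 610 on hand, pool $15,179.70 (≈ $24.8848 each)
After Oct 7: 1005 on hand, pool $26,871.70 (≈ $26.7380 each)
After Oct 10: 1221 on hand, pool $33,027.70 (≈ $27.0497 each)
Oct 11, sell 431: 431/1221 × $33,027.70 → $11,658.42
Oct 12, sell 666: 666/790 × $21,369.28 → $18,015.11
Total COGS = $11,658.42 + $18,015.11 = $29,673.53
Ending inventory (cost pool remaining) = $3,354.17
Check: goods available $33,027.70 = COGS $29,673.53 + ending $3,354.17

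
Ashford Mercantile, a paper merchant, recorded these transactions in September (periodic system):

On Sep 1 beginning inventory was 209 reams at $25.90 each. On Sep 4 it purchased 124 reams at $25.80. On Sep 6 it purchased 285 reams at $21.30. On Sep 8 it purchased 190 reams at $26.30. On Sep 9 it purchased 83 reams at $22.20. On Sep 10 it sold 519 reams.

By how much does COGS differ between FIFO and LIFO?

FIFO COGS: 209 @ $25.90 + 124 @ $25.80 + 186 @ $21.30 = $12,574.10
LIFO COGS: 83 @ $22.20 + 190 @ $26.30 + 246 @ $21.30 = $12,079.40
Difference = |$12,574.10 − $12,079.40| = $494.70

$494.70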